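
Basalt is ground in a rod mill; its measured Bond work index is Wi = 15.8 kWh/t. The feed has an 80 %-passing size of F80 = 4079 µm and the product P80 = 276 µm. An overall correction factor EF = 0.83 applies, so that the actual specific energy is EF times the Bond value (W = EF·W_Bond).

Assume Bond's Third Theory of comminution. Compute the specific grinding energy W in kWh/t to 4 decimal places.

W = 10 Wi (P80^-0.5 − F80^-0.5)
1/√276 = 0.060193;  1/√4079 = 0.015658
W = 10·15.8·(0.060193 − 0.015658) = 7.0366 kWh/t
W_actual = 0.83 × 7.0366 = 5.8404 kWh/t

W = 5.8404 kWh/t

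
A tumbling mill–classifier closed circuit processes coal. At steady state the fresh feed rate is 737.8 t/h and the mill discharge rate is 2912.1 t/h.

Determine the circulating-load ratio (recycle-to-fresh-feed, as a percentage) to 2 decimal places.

CL = 294.70 %

M = F + R at steady state, so:
R = M − F = 2912.1 − 737.8 = 2174.3 t/h
CL = 100·R/F = 100·2174.3/737.8 = 294.70 %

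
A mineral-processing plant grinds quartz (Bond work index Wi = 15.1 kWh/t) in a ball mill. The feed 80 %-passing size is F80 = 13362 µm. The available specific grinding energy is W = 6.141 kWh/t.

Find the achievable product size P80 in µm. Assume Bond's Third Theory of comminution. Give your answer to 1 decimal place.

P80 = 411.1 µm

W_Bond = 10·Wi·(1/√P₈₀ − 1/√F₈₀)
⇒ 1/√P80 = W/(10 Wi) + 1/√F80
  = 6.1410/(10·15.1) + 1/√13362 = 0.040669 + 0.008651 = 0.049320
P80 = (1/0.049320)² = 20.2758² = 411.11 µm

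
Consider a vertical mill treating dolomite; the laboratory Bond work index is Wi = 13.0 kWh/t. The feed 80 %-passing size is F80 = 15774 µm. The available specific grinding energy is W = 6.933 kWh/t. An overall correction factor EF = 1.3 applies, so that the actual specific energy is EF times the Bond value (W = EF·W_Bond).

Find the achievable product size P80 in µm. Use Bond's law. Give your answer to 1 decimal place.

P80 = 416.7 µm

Bond:  W = 10 Wi (1/√P − 1/√F)
W_Bond = W / EF = 6.933 / 1.3 = 5.3331 kWh/t
⇒ 1/√P80 = W_Bond/(10 Wi) + 1/√F80
  = 5.3331/(10·13.0) + 1/√15774 = 0.041024 + 0.007962 = 0.048986
P80 = (1/0.048986)² = 20.4141² = 416.73 µm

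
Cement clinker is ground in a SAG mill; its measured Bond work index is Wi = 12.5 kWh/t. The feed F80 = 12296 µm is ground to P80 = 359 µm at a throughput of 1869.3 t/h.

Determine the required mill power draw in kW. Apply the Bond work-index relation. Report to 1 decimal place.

P = 10225.0 kW

W = 10 Wi / √P80 − 10 Wi / √F80
W = 10·12.5·(1/√359 − 1/√12296) = 10·12.5·(0.043760) = 5.4700 kWh/t
Mill draw = 5.4700 × 1869.3 = 10225.0 kW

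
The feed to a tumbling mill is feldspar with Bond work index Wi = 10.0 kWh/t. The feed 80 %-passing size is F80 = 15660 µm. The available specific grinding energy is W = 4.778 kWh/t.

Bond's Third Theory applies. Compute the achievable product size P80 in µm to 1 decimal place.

Bond: W = 10·Wi·(1/√P80 − 1/√F80)
⇒ 1/√P80 = W/(10·Wi) + 1/√F80
  = 4.7780/(10·10.0) + 1/√15660 = 0.047780 + 0.007991 = 0.055771
P80 = (1/0.055771)² = 17.9304² = 321.50 µm

P80 = 321.5 µm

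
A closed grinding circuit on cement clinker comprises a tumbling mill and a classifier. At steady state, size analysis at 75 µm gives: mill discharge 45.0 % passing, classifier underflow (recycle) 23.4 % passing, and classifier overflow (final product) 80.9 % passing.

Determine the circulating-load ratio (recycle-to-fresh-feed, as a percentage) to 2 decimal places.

Classifier node, passing 75 µm:
Fd + Rd = Ru + Fo ⇒ R/F = (o−d)/(d−u)
r = (80.9 − 45.0)/(45.0 − 23.4) = 35.9/21.6 = 1.6620
CL = 100·r = 166.20 %

CL = 166.20 %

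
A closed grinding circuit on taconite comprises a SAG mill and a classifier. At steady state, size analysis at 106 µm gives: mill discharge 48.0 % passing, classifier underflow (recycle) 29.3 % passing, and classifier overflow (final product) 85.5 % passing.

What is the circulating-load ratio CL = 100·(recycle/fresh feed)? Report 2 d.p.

Classifier node, passing 106 µm:
Fd + Rd = Ru + Fo ⇒ R/F = (o−d)/(d−u)
r = (85.5 − 48.0)/(48.0 − 29.3) = 37.5/18.7 = 2.0053
CL = 100·r = 200.53 %

CL = 200.53 %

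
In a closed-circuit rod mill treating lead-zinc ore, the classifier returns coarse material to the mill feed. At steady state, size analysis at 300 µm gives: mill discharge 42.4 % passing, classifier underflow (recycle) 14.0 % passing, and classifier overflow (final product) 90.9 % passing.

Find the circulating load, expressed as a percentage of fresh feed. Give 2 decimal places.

Let r = R/F. Size balance at 300 µm:
d + r·d = r·u + o → r(d−u) = o−d
r = (90.9 − 42.4)/(42.4 − 14.0) = 48.5/28.4 = 1.7077
CL = 100·r = 170.77 %

CL = 170.77 %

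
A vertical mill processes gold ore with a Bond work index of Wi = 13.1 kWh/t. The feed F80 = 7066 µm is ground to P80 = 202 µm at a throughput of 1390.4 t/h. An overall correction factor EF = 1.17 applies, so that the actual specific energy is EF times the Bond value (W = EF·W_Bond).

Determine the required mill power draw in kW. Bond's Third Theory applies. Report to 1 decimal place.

P = 12458.9 kW

W = 10 Wi / √P80 − 10 Wi / √F80
W = 10·13.1·(1/√202 − 1/√7066) = 10·13.1·(0.058463) = 7.6587 kWh/t
Apply correction: 7.6587 × 1.17 = 8.9607 kWh/t
P_mill = W·ṁ = 8.9607·1390.4 = 12458.9 kW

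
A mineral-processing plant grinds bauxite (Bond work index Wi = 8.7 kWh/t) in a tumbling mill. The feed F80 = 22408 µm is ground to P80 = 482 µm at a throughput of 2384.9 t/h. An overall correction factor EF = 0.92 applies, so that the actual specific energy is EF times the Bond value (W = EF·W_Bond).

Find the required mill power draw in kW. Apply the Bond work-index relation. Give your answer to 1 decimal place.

P = 7419.5 kW

W = 10 Wi (P80^-0.5 − F80^-0.5)
W = 10·8.7·(1/√482 − 1/√22408) = 10·8.7·(0.038868) = 3.3816 kWh/t
Apply correction: 3.3816 × 0.92 = 3.1110 kWh/t
Mill draw = 3.1110 × 2384.9 = 7419.5 kW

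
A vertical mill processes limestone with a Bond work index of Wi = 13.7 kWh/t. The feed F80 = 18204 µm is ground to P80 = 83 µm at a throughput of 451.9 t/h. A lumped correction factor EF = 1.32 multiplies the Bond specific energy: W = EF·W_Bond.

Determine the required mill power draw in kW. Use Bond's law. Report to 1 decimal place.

P = 8364.4 kW

W = 10 Wi (P80^-0.5 − F80^-0.5)
W = 10·13.7·(1/√83 − 1/√18204) = 10·13.7·(0.102353) = 14.0223 kWh/t
With EF = 1.32: W = 14.0223·1.32 = 18.5094 kWh/t
Mill draw = 18.5094 × 451.9 = 8364.4 kW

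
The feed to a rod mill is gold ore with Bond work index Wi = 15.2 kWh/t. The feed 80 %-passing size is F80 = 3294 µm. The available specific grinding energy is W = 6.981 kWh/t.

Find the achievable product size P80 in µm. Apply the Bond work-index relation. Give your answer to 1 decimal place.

W = 10 Wi / √P80 − 10 Wi / √F80
P80^-0.5 = F80^-0.5 + W/(10 Wi)
  = 6.9810/(10·15.2) + 1/√3294 = 0.045928 + 0.017424 = 0.063351
P80 = (1/0.063351)² = 15.7850² = 249.17 µm

P80 = 249.2 µm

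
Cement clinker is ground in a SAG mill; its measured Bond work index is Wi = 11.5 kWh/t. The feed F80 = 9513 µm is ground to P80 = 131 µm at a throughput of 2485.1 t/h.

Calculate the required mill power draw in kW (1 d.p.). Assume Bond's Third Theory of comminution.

P = 22039.2 kW

W = 10·Wi·[P80^(−½) − F80^(−½)]
W = 10·11.5·(1/√131 − 1/√9513) = 10·11.5·(0.077118) = 8.8685 kWh/t
Power = W × throughput = 8.8685 kWh/t × 2485.1 t/h = 22039.2 kW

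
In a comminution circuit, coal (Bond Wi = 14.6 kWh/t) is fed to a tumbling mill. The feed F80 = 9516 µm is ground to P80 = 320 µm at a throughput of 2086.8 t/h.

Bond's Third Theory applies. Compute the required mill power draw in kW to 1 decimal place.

P = 13908.5 kW

W = 10 Wi / √P80 − 10 Wi / √F80
W = 10·14.6·(1/√320 − 1/√9516) = 10·14.6·(0.045651) = 6.6650 kWh/t
P = W·T = 6.6650·2086.8 = 13908.5 kW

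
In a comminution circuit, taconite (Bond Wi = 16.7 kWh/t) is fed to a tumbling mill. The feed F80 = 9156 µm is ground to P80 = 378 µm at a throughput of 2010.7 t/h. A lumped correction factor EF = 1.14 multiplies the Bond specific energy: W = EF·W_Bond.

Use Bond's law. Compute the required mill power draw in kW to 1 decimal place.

W = 10 Wi / √P80 − 10 Wi / √F80
W = 10·16.7·(1/√378 − 1/√9156) = 10·16.7·(0.040984) = 6.8443 kWh/t
With EF = 1.14: W = 6.8443·1.14 = 7.8025 kWh/t
Power = W × throughput = 7.8025 kWh/t × 2010.7 t/h = 15688.4 kW

P = 15688.4 kW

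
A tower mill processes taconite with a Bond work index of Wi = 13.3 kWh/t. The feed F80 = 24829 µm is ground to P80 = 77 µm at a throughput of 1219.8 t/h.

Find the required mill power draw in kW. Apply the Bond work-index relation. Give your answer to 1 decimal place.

Bond: W = 10·Wi·(1/√P80 − 1/√F80)
W = 10·13.3·(1/√77 − 1/√24829) = 10·13.3·(0.107614) = 14.3127 kWh/t
Mill draw = 14.3127 × 1219.8 = 17458.6 kW

P = 17458.6 kW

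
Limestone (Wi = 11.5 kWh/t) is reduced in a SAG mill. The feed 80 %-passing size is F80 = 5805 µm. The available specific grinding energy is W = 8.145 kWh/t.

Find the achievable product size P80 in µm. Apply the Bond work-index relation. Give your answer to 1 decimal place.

P80 = 141.9 µm

W = 10·Wi·(P80^(-½) − F80^(-½))
P80^(−½) = W/(10 Wi) + F80^(−½)
  = 8.1450/(10·11.5) + 1/√5805 = 0.070826 + 0.013125 = 0.083951
P80 = (1/0.083951)² = 11.9117² = 141.89 µm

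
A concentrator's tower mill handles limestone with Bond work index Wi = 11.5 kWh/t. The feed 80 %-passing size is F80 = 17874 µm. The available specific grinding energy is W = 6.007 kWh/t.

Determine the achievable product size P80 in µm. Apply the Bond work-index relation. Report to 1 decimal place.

P80 = 280.4 µm

W_Bond = 10·Wi·(1/√P₈₀ − 1/√F₈₀)
⇒ 1/√P80 = W/(10 Wi) + 1/√F80
  = 6.0070/(10·11.5) + 1/√17874 = 0.052235 + 0.007480 = 0.059715
P80 = (1/0.059715)² = 16.7463² = 280.44 µm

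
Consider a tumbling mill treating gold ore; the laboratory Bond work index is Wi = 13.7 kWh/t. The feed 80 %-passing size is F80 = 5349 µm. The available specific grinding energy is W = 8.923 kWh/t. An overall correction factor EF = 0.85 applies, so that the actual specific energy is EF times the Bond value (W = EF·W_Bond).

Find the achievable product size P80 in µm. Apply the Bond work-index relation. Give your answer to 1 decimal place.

P80 = 122.6 µm

W = 10 Wi (1/√P80 − 1/√F80)  [Bond]
W_Bond = W / EF = 8.923 / 0.85 = 10.4976 kWh/t
P80^-0.5 = F80^-0.5 + W_Bond/(10 Wi)
  = 10.4976/(10·13.7) + 1/√5349 = 0.076625 + 0.013673 = 0.090298
P80 = (1/0.090298)² = 11.0744² = 122.64 µm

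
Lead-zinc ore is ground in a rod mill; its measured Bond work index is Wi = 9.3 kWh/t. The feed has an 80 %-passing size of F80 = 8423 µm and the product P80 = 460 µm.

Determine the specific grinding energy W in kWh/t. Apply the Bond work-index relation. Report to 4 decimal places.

W = 10 Wi (P80^-0.5 − F80^-0.5)
1/√460 = 0.046625;  1/√8423 = 0.010896
W = 10·9.3·(0.046625 − 0.010896) = 3.3228 kWh/t

W = 3.3228 kWh/t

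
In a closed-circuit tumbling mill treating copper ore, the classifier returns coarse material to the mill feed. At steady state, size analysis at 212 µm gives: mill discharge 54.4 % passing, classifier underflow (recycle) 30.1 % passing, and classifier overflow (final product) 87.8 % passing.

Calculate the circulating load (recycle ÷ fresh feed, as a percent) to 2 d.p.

CL = 137.45 %

Mass balance on the −212 µm fraction:
(1+r)·d = r·u + o ⇒ r = (o−d)/(d−u)
r = (87.8 − 54.4)/(54.4 − 30.1) = 33.4/24.3 = 1.3745
CL = 100·r = 137.45 %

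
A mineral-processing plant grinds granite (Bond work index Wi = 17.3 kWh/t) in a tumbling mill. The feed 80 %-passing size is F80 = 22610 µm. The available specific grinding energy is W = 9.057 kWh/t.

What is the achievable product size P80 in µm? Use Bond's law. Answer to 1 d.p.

P80 = 287.2 µm

Bond:  W = 10 Wi (1/√P − 1/√F)
P80^(−½) = W/(10 Wi) + F80^(−½)
  = 9.0570/(10·17.3) + 1/√22610 = 0.052353 + 0.006650 = 0.059003
P80 = (1/0.059003)² = 16.9483² = 287.24 µm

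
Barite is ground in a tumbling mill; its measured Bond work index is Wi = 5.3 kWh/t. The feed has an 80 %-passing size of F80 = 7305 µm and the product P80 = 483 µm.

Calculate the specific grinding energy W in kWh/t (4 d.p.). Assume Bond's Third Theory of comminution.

W = 1.7915 kWh/t

W = 10·Wi·[P80^(−½) − F80^(−½)]
1/√483 = 0.045502;  1/√7305 = 0.011700
W = 10·5.3·(0.045502 − 0.011700) = 1.7915 kWh/t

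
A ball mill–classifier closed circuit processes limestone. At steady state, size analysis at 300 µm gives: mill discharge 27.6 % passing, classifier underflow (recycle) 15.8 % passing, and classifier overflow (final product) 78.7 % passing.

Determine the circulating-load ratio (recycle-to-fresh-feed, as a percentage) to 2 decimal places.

Mass balance on the −300 µm fraction:
(1+r)·d = r·u + o ⇒ r = (o−d)/(d−u)
r = (78.7 − 27.6)/(27.6 − 15.8) = 51.1/11.8 = 4.3305
CL = 100·r = 433.05 %

CL = 433.05 %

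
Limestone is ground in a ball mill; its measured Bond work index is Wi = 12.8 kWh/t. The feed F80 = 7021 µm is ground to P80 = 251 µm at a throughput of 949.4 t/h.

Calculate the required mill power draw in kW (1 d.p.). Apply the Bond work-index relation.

W = 10 Wi (1/√P80 − 1/√F80)  [Bond]
W = 10·12.8·(1/√251 − 1/√7021) = 10·12.8·(0.051185) = 6.5517 kWh/t
Power = W × throughput = 6.5517 kWh/t × 949.4 t/h = 6220.2 kW

P = 6220.2 kW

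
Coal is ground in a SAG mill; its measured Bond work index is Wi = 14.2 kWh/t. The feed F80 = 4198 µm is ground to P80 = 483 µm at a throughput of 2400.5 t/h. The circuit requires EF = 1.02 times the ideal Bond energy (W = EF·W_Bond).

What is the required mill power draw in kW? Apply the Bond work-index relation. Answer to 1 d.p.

P = 10454.1 kW

W = 10 Wi (1/√P80 − 1/√F80)  [Bond]
W = 10·14.2·(1/√483 − 1/√4198) = 10·14.2·(0.030068) = 4.2696 kWh/t
With EF = 1.02: W = 4.2696·1.02 = 4.3550 kWh/t
Power = W × throughput = 4.3550 kWh/t × 2400.5 t/h = 10454.1 kW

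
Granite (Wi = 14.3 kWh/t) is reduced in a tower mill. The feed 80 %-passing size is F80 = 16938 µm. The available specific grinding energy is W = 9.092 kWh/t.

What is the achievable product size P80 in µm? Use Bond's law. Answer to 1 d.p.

P80 = 196.9 µm

W = 10·Wi·(P80^(-½) − F80^(-½))
1/√P80 = 1/√F80 + W/(10·Wi)
  = 9.0920/(10·14.3) + 1/√16938 = 0.063580 + 0.007684 = 0.071264
P80 = (1/0.071264)² = 14.0323² = 196.91 µm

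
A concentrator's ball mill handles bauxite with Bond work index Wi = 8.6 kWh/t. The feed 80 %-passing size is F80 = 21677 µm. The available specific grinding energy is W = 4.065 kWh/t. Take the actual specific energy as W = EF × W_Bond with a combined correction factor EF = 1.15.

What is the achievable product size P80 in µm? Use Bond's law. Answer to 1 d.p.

P80 = 435.9 µm

Bond: W = 10·Wi·(1/√P80 − 1/√F80)
W_Bond = W / EF = 4.065 / 1.15 = 3.5348 kWh/t
⇒ 1/√P80 = W_Bond/(10·Wi) + 1/√F80
  = 3.5348/(10·8.6) + 1/√21677 = 0.041102 + 0.006792 = 0.047894
P80 = (1/0.047894)² = 20.8794² = 435.95 µm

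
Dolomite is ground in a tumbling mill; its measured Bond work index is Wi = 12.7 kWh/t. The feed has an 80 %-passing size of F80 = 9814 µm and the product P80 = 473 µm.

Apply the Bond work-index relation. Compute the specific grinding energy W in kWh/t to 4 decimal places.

W = 10 Wi (1/√P80 − 1/√F80)  [Bond]
1/√473 = 0.045980;  1/√9814 = 0.010094
W = 10·12.7·(0.045980 − 0.010094) = 4.5575 kWh/t

W = 4.5575 kWh/t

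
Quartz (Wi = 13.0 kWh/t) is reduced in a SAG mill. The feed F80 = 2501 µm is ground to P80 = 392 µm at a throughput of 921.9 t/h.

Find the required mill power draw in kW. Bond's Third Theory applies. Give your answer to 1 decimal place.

Bond: W = 10·Wi·(1/√P80 − 1/√F80)
W = 10·13.0·(1/√392 − 1/√2501) = 10·13.0·(0.030512) = 3.9665 kWh/t
Power = W × throughput = 3.9665 kWh/t × 921.9 t/h = 3656.7 kW

P = 3656.7 kW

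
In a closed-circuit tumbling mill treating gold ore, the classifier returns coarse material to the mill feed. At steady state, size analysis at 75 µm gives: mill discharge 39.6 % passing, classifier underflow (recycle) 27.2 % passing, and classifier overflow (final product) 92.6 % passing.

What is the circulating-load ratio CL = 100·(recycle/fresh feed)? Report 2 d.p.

Two-product formula at 75 µm:
(1+r)d = ru + o → r = (o−d)/(d−u)
r = (92.6 − 39.6)/(39.6 − 27.2) = 53.0/12.4 = 4.2742
CL = 100·r = 427.42 %

CL = 427.42 %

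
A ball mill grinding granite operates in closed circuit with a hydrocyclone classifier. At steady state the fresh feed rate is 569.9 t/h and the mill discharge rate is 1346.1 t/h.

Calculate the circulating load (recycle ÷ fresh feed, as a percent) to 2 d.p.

Mill node: discharge = fresh + recycle.
R = M − F = 1346.1 − 569.9 = 776.2 t/h
CL = 100·R/F = 100·776.2/569.9 = 136.20 %

CL = 136.20 %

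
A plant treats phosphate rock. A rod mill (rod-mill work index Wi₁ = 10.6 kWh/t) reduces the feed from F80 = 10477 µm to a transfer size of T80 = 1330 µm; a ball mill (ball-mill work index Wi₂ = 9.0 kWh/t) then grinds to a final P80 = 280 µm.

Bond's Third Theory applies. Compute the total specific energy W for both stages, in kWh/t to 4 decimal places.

W = 4.7817 kWh/t

W = 10 Wi / √P80 − 10 Wi / √F80
Stage 1 (10477→1330 µm, Wi₁=10.6): W₁ = 10·10.6·(0.027420 − 0.009770) = 1.8710 kWh/t
Stage 2 (1330→280 µm, Wi₂=9.0): W₂ = 10·9.0·(0.059761 − 0.027420) = 2.9107 kWh/t
W = W₁ + W₂ = 1.8710 + 2.9107 = 4.7817 kWh/t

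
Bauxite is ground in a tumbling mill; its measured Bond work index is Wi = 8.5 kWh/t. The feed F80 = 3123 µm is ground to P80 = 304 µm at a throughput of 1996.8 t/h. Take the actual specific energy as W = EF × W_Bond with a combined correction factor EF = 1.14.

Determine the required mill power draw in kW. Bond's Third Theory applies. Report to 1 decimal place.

P = 7635.0 kW

W = 10 Wi / √P80 − 10 Wi / √F80
W = 10·8.5·(1/√304 − 1/√3123) = 10·8.5·(0.039460) = 3.3541 kWh/t
Corrected W = EF·W_Bond = 1.14·3.3541 = 3.8236 kWh/t
P_mill = W·ṁ = 3.8236·1996.8 = 7635.0 kW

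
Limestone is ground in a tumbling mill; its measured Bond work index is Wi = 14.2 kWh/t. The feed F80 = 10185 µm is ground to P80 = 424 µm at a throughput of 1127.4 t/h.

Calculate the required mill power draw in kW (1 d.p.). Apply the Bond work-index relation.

P = 6188.4 kW

W = 10 Wi (P80^-0.5 − F80^-0.5)
W = 10·14.2·(1/√424 − 1/√10185) = 10·14.2·(0.038656) = 5.4891 kWh/t
Mill draw = 5.4891 × 1127.4 = 6188.4 kW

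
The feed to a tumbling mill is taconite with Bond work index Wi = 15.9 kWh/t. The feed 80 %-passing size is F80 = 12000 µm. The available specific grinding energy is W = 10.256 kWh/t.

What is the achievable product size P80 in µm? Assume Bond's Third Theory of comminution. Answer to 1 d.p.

P80 = 184.4 µm

Bond: W = 10·Wi·(1/√P80 − 1/√F80)
1/√P80 = 1/√F80 + W/(10·Wi)
  = 10.2560/(10·15.9) + 1/√12000 = 0.064503 + 0.009129 = 0.073632
P80 = (1/0.073632)² = 13.5811² = 184.45 µm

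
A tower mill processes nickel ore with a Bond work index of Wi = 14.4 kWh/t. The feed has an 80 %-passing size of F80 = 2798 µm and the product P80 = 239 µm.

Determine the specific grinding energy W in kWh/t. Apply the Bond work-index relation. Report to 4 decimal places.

W = 6.5923 kWh/t

W = 10·Wi·(P80^(-½) − F80^(-½))
1/√239 = 0.064685;  1/√2798 = 0.018905
W = 10·14.4·(0.064685 − 0.018905) = 6.5923 kWh/t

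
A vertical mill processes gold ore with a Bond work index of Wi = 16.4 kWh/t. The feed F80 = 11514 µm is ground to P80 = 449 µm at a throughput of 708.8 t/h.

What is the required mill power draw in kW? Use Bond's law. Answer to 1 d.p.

W = 10 Wi (P80^-0.5 − F80^-0.5)
W = 10·16.4·(1/√449 − 1/√11514) = 10·16.4·(0.037874) = 6.2113 kWh/t
Power = W × throughput = 6.2113 kWh/t × 708.8 t/h = 4402.5 kW

P = 4402.5 kW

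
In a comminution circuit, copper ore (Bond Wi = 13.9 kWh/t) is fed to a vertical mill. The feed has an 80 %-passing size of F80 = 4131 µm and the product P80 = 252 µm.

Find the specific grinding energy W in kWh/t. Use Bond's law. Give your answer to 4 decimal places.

Bond: W = 10·Wi·(1/√P80 − 1/√F80)
1/√252 = 0.062994;  1/√4131 = 0.015559
W = 10·13.9·(0.062994 − 0.015559) = 6.5935 kWh/t

W = 6.5935 kWh/t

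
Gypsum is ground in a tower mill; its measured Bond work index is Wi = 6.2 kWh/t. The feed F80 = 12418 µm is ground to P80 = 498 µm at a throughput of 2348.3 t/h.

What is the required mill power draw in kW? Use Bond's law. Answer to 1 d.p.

W = 10 Wi (1/√P80 − 1/√F80)  [Bond]
W = 10·6.2·(1/√498 − 1/√12418) = 10·6.2·(0.035837) = 2.2219 kWh/t
P_mill = W·ṁ = 2.2219·2348.3 = 5217.7 kW

P = 5217.7 kW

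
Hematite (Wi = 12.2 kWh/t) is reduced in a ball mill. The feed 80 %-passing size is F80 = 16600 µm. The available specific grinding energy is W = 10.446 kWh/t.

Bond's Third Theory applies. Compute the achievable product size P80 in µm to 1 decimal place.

W = 10 Wi (1/√P80 − 1/√F80)  [Bond]
⇒ 1/√P80 = W/(10·Wi) + 1/√F80
  = 10.4460/(10·12.2) + 1/√16600 = 0.085623 + 0.007762 = 0.093384
P80 = (1/0.093384)² = 10.7084² = 114.67 µm

P80 = 114.7 µm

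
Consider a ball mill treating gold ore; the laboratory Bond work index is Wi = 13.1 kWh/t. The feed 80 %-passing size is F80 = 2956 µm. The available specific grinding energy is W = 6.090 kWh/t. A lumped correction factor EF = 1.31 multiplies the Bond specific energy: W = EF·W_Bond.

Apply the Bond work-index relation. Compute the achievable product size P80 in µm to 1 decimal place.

P80 = 344.5 µm

Bond: W = 10·Wi·(1/√P80 − 1/√F80)
W_Bond = W / EF = 6.090 / 1.31 = 4.6489 kWh/t
1/√P80 = 1/√F80 + W_Bond/(10·Wi)
  = 4.6489/(10·13.1) + 1/√2956 = 0.035487 + 0.018393 = 0.053880
P80 = (1/0.053880)² = 18.5597² = 344.46 µm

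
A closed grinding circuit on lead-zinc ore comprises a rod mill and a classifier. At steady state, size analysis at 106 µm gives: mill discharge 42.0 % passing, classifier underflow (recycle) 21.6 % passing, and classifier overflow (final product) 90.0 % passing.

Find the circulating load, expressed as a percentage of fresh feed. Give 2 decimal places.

Classifier node, passing 106 µm:
Fd + Rd = Ru + Fo ⇒ R/F = (o−d)/(d−u)
r = (90.0 − 42.0)/(42.0 − 21.6) = 48.0/20.4 = 2.3529
CL = 100·r = 235.29 %

CL = 235.29 %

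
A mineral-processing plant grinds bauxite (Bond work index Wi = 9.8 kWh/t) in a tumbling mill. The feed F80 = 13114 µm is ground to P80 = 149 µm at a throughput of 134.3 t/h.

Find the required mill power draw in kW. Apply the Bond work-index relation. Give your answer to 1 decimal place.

Bond:  W = 10 Wi (1/√P − 1/√F)
W = 10·9.8·(1/√149 − 1/√13114) = 10·9.8·(0.073191) = 7.1727 kWh/t
Power = W × throughput = 7.1727 kWh/t × 134.3 t/h = 963.3 kW

P = 963.3 kW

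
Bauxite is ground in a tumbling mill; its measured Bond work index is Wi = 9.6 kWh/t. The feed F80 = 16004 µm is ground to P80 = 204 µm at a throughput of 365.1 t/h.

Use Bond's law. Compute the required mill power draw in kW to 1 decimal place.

P = 2176.9 kW

Bond:  W = 10 Wi (1/√P − 1/√F)
W = 10·9.6·(1/√204 − 1/√16004) = 10·9.6·(0.062109) = 5.9625 kWh/t
P_mill = W·ṁ = 5.9625·365.1 = 2176.9 kW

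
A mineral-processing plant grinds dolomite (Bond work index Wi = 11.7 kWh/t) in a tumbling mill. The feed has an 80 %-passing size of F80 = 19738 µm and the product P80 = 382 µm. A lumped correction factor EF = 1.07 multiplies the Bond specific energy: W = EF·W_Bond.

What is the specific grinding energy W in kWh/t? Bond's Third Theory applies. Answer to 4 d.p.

W_Bond = 10·Wi·(1/√P₈₀ − 1/√F₈₀)
1/√382 = 0.051164;  1/√19738 = 0.007118
W = 10·11.7·(0.051164 − 0.007118) = 5.1535 kWh/t
W_actual = 1.07 × 5.1535 = 5.5142 kWh/t

W = 5.5142 kWh/t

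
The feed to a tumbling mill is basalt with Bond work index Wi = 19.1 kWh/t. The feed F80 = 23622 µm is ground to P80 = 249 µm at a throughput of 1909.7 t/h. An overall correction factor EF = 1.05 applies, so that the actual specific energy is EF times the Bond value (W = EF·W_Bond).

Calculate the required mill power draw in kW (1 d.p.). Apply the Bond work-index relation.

W_Bond = 10·Wi·(1/√P₈₀ − 1/√F₈₀)
W = 10·19.1·(1/√249 − 1/√23622) = 10·19.1·(0.056866) = 10.8614 kWh/t
With EF = 1.05: W = 10.8614·1.05 = 11.4045 kWh/t
Mill draw = 11.4045 × 1909.7 = 21779.1 kW

P = 21779.1 kW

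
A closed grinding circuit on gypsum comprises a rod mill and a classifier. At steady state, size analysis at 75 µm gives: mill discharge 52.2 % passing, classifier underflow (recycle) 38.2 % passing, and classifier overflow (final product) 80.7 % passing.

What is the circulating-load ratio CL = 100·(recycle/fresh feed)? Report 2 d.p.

Mass balance on the −75 µm fraction:
d + r·d = r·u + o → r(d−u) = o−d
r = (80.7 − 52.2)/(52.2 − 38.2) = 28.5/14.0 = 2.0357
CL = 100·r = 203.57 %

CL = 203.57 %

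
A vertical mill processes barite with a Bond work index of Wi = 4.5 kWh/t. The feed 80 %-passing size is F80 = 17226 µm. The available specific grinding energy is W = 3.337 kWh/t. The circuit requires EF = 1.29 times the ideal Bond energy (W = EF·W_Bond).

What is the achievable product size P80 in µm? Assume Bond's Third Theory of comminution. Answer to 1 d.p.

W = 10 Wi (P80^-0.5 − F80^-0.5)
W_Bond = W / EF = 3.337 / 1.29 = 2.5868 kWh/t
P80^(−½) = W_Bond/(10 Wi) + F80^(−½)
  = 2.5868/(10·4.5) + 1/√17226 = 0.057485 + 0.007619 = 0.065104
P80 = (1/0.065104)² = 15.3600² = 235.93 µm

P80 = 235.9 µm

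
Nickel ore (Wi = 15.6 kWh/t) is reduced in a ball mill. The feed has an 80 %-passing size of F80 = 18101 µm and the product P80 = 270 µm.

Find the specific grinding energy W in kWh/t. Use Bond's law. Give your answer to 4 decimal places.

W = 8.3344 kWh/t

W = 10·Wi·(P80^(-½) − F80^(-½))
1/√270 = 0.060858;  1/√18101 = 0.007433
W = 10·15.6·(0.060858 − 0.007433) = 8.3344 kWh/t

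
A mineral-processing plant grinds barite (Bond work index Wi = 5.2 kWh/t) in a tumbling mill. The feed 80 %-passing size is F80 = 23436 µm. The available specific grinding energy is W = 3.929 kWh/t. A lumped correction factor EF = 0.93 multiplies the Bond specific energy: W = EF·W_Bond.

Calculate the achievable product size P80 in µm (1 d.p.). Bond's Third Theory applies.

P80 = 129.8 µm

W_Bond = 10·Wi·(1/√P₈₀ − 1/√F₈₀)
W_Bond = W / EF = 3.929 / 0.93 = 4.2247 kWh/t
P80^(−½) = W_Bond/(10 Wi) + F80^(−½)
  = 4.2247/(10·5.2) + 1/√23436 = 0.081245 + 0.006532 = 0.087777
P80 = (1/0.087777)² = 11.3925² = 129.79 µm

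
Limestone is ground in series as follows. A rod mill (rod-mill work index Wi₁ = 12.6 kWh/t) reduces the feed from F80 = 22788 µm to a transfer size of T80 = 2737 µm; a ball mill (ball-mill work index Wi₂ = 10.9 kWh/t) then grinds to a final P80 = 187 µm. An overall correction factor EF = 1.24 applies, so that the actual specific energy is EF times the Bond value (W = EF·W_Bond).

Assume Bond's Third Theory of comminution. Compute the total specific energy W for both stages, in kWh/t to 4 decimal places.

W = 9.2518 kWh/t

W = 10·Wi·(P80^(-½) − F80^(-½))
Stage 1 (22788→2737 µm, Wi₁=12.6): W₁ = 10·12.6·(0.019114 − 0.006624) = 1.5738 kWh/t
Stage 2 (2737→187 µm, Wi₂=10.9): W₂ = 10·10.9·(0.073127 − 0.019114) = 5.8874 kWh/t
W = W₁ + W₂ = 1.5738 + 5.8874 = 7.4611 kWh/t
W_actual = 1.24 × 7.4611 = 9.2518 kWh/t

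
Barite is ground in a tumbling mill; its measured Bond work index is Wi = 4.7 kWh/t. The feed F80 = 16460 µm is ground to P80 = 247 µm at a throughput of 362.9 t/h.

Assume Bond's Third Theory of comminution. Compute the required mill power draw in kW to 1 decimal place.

P = 952.3 kW

W = 10·Wi·(P80^(-½) − F80^(-½))
W = 10·4.7·(1/√247 − 1/√16460) = 10·4.7·(0.055834) = 2.6242 kWh/t
Mill draw = 2.6242 × 362.9 = 952.3 kW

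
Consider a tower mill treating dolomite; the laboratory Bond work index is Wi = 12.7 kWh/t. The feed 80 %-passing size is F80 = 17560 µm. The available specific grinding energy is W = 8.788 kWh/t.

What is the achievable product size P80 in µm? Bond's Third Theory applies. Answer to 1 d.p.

W = 10 Wi / √P80 − 10 Wi / √F80
P80^-0.5 = F80^-0.5 + W/(10 Wi)
  = 8.7880/(10·12.7) + 1/√17560 = 0.069197 + 0.007546 = 0.076743
P80 = (1/0.076743)² = 13.0305² = 169.79 µm

P80 = 169.8 µm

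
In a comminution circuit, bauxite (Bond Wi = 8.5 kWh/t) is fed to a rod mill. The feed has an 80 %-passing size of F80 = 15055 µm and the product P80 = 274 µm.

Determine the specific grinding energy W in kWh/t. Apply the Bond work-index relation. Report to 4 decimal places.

W_Bond = 10·Wi·(1/√P₈₀ − 1/√F₈₀)
1/√274 = 0.060412;  1/√15055 = 0.008150
W = 10·8.5·(0.060412 − 0.008150) = 4.4423 kWh/t

W = 4.4423 kWh/t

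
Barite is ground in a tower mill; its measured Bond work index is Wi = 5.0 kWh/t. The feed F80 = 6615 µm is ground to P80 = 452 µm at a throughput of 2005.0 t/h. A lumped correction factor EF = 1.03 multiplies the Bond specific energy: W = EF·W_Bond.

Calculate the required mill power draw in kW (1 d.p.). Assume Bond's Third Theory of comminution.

W = 10 Wi (1/√P80 − 1/√F80)  [Bond]
W = 10·5.0·(1/√452 − 1/√6615) = 10·5.0·(0.034741) = 1.7370 kWh/t
W_actual = 1.03 × 1.7370 = 1.7892 kWh/t
P = W·T = 1.7892·2005.0 = 3587.3 kW

P = 3587.3 kW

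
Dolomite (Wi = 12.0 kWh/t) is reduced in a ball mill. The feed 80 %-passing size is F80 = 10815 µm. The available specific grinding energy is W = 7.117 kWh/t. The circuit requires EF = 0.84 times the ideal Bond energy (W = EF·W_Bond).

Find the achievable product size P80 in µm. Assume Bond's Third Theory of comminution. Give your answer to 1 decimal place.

Bond:  W = 10 Wi (1/√P − 1/√F)
W_Bond = W / EF = 7.117 / 0.84 = 8.4726 kWh/t
1/√P80 = 1/√F80 + W_Bond/(10·Wi)
  = 8.4726/(10·12.0) + 1/√10815 = 0.070605 + 0.009616 = 0.080221
P80 = (1/0.080221)² = 12.4656² = 155.39 µm

P80 = 155.4 µm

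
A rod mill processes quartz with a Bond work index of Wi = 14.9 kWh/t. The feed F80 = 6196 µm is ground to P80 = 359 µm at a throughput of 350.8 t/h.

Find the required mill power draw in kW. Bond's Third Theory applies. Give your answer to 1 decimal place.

Bond: W = 10·Wi·(1/√P80 − 1/√F80)
W = 10·14.9·(1/√359 − 1/√6196) = 10·14.9·(0.040074) = 5.9710 kWh/t
P = W·T = 5.9710·350.8 = 2094.6 kW

P = 2094.6 kW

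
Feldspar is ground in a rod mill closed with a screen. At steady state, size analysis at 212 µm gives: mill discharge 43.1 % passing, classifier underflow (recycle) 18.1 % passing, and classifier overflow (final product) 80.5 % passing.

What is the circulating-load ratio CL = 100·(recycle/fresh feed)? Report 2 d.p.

CL = 149.60 %

Balance %-passing 212 µm (r = R/F):
(1+r)d = ru + o → r = (o−d)/(d−u)
r = (80.5 − 43.1)/(43.1 − 18.1) = 37.4/25.0 = 1.4960
CL = 100·r = 149.60 %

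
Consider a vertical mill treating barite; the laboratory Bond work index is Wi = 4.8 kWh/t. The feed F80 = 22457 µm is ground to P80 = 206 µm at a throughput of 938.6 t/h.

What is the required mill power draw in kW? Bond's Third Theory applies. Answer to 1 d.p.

W = 10 Wi (P80^-0.5 − F80^-0.5)
W = 10·4.8·(1/√206 − 1/√22457) = 10·4.8·(0.063000) = 3.0240 kWh/t
P = W·T = 3.0240·938.6 = 2838.3 kW

P = 2838.3 kW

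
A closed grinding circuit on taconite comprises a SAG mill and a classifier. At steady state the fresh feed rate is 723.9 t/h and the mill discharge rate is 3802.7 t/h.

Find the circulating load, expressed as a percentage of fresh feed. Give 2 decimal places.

CL = 425.31 %

Mill node: discharge = fresh + recycle.
R = M − F = 3802.7 − 723.9 = 3078.8 t/h
CL = 100·R/F = 100·3078.8/723.9 = 425.31 %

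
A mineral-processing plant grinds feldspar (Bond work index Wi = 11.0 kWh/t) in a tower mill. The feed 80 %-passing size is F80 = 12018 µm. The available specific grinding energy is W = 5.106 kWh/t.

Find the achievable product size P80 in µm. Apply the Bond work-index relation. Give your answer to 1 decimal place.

P80 = 324.2 µm

Bond: W = 10·Wi·(1/√P80 − 1/√F80)
⇒ 1/√P80 = W/(10 Wi) + 1/√F80
  = 5.1060/(10·11.0) + 1/√12018 = 0.046418 + 0.009122 = 0.055540
P80 = (1/0.055540)² = 18.0050² = 324.18 µm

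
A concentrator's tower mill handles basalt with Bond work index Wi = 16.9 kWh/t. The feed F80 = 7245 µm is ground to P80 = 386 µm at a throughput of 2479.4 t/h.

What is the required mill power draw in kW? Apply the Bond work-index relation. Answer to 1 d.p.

Bond:  W = 10 Wi (1/√P − 1/√F)
W = 10·16.9·(1/√386 − 1/√7245) = 10·16.9·(0.039150) = 6.6164 kWh/t
P = W·T = 6.6164·2479.4 = 16404.7 kW

P = 16404.7 kW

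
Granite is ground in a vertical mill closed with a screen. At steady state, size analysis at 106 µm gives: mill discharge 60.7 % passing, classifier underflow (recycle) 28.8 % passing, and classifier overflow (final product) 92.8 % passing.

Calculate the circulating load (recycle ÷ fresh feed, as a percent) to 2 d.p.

CL = 100.63 %

Classifier node, passing 106 µm:
r = (o − d)/(d − u)
r = (92.8 − 60.7)/(60.7 − 28.8) = 32.1/31.9 = 1.0063
CL = 100·r = 100.63 %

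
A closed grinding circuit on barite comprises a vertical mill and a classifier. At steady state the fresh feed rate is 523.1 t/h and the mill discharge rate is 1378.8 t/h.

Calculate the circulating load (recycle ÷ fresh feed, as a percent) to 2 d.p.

Steady state: M = F + R.
R = M − F = 1378.8 − 523.1 = 855.7 t/h
CL = 100·R/F = 100·855.7/523.1 = 163.58 %

CL = 163.58 %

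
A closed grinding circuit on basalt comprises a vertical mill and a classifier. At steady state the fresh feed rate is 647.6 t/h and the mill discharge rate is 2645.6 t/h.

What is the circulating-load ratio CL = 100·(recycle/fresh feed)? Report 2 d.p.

Discharge = new feed + return, hence
R = M − F = 2645.6 − 647.6 = 1998.0 t/h
CL = 100·R/F = 100·1998.0/647.6 = 308.52 %

CL = 308.52 %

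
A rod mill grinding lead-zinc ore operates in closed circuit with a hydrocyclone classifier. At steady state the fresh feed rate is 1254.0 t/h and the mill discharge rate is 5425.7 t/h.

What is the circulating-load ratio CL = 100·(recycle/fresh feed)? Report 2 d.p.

Discharge = new feed + return, hence
R = M − F = 5425.7 − 1254.0 = 4171.7 t/h
CL = 100·R/F = 100·4171.7/1254.0 = 332.67 %

CL = 332.67 %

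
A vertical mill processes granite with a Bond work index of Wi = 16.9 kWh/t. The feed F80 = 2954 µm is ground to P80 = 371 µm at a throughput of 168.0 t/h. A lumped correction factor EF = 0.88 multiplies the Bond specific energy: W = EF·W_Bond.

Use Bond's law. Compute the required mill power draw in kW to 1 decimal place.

P = 837.5 kW

Bond: W = 10·Wi·(1/√P80 − 1/√F80)
W = 10·16.9·(1/√371 − 1/√2954) = 10·16.9·(0.033518) = 5.6646 kWh/t
W_actual = 0.88 × 5.6646 = 4.9849 kWh/t
P = W·T = 4.9849·168.0 = 837.5 kW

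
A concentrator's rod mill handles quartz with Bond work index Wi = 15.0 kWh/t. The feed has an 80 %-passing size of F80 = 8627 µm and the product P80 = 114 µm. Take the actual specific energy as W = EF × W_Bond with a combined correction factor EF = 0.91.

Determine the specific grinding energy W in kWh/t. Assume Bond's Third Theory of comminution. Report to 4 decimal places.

W = 11.3148 kWh/t

W = 10·Wi·(P80^(-½) − F80^(-½))
1/√114 = 0.093659;  1/√8627 = 0.010766
W = 10·15.0·(0.093659 − 0.010766) = 12.4338 kWh/t
With EF = 0.91: W = 12.4338·0.91 = 11.3148 kWh/t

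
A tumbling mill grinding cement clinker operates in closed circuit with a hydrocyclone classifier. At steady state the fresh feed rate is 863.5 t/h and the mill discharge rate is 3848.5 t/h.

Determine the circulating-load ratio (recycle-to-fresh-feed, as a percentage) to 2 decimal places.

CL = 345.69 %

Steady state: M = F + R.
R = M − F = 3848.5 − 863.5 = 2985.0 t/h
CL = 100·R/F = 100·2985.0/863.5 = 345.69 %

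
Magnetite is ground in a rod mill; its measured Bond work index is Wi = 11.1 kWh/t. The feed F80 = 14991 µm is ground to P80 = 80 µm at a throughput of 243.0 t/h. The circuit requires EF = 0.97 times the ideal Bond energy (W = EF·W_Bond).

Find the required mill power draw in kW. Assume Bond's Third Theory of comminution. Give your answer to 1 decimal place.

P = 2711.5 kW

Bond: W = 10·Wi·(1/√P80 − 1/√F80)
W = 10·11.1·(1/√80 − 1/√14991) = 10·11.1·(0.103636) = 11.5036 kWh/t
Corrected W = EF·W_Bond = 0.97·11.5036 = 11.1585 kWh/t
P_mill = W·ṁ = 11.1585·243.0 = 2711.5 kW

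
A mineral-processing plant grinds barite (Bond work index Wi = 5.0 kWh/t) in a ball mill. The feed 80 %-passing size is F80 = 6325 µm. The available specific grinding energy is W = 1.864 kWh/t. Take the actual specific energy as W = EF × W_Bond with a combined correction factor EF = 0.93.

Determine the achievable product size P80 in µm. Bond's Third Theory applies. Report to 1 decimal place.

P80 = 360.6 µm

W = 10 Wi / √P80 − 10 Wi / √F80
W_Bond = W / EF = 1.864 / 0.93 = 2.0043 kWh/t
⇒ 1/√P80 = W_Bond/(10 Wi) + 1/√F80
  = 2.0043/(10·5.0) + 1/√6325 = 0.040086 + 0.012574 = 0.052660
P80 = (1/0.052660)² = 18.9898² = 360.61 µm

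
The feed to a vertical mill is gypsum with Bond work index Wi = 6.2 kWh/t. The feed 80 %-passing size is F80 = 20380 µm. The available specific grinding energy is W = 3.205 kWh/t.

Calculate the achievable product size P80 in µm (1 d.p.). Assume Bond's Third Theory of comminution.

Bond: W = 10·Wi·(1/√P80 − 1/√F80)
1/√P80 = 1/√F80 + W/(10·Wi)
  = 3.2050/(10·6.2) + 1/√20380 = 0.051694 + 0.007005 = 0.058698
P80 = (1/0.058698)² = 17.0362² = 290.23 µm

P80 = 290.2 µm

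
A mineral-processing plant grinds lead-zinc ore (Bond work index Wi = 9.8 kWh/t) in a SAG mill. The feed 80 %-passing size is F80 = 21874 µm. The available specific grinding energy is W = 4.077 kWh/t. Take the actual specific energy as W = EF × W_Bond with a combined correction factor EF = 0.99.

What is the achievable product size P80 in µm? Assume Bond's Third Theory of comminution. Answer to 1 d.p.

P80 = 420.2 µm

W = 10·Wi·[P80^(−½) − F80^(−½)]
W_Bond = W / EF = 4.077 / 0.99 = 4.1182 kWh/t
P80^-0.5 = F80^-0.5 + W_Bond/(10 Wi)
  = 4.1182/(10·9.8) + 1/√21874 = 0.042022 + 0.006761 = 0.048784
P80 = (1/0.048784)² = 20.4987² = 420.20 µm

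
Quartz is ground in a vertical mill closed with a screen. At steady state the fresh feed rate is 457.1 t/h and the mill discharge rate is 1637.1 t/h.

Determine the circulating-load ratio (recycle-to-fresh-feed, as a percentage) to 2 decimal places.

CL = 258.15 %

Discharge = new feed + return, hence
R = M − F = 1637.1 − 457.1 = 1180.0 t/h
CL = 100·R/F = 100·1180.0/457.1 = 258.15 %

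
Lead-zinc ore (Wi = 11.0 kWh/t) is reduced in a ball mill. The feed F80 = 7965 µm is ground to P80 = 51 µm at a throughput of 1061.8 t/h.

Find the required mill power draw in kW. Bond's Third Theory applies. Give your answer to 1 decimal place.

P = 15046.3 kW

W = 10 Wi (P80^-0.5 − F80^-0.5)
W = 10·11.0·(1/√51 − 1/√7965) = 10·11.0·(0.128823) = 14.1705 kWh/t
Power = W × throughput = 14.1705 kWh/t × 1061.8 t/h = 15046.3 kW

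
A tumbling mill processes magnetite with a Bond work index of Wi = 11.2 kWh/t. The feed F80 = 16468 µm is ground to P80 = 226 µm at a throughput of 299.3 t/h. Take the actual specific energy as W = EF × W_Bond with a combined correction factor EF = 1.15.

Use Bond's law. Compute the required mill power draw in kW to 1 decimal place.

W_Bond = 10·Wi·(1/√P₈₀ − 1/√F₈₀)
W = 10·11.2·(1/√226 − 1/√16468) = 10·11.2·(0.058726) = 6.5774 kWh/t
Corrected W = EF·W_Bond = 1.15·6.5774 = 7.5640 kWh/t
Power = W × throughput = 7.5640 kWh/t × 299.3 t/h = 2263.9 kW

P = 2263.9 kW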